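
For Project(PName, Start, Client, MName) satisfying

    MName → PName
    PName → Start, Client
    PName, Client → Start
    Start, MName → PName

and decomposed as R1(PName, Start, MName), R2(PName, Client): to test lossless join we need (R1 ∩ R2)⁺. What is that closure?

PName, Start, Client

R1 ∩ R2 = {PName}.
PName → Start, Client applies, adding Start, Client
Closure: {PName, Start, Client}.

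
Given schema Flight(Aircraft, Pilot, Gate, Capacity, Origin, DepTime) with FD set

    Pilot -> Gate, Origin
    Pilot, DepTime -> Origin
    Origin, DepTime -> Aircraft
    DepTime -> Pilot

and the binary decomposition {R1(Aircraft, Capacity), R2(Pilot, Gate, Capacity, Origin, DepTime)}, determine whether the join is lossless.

No

Common attributes: R1 ∩ R2 = {Capacity}.
No dependency enlarges {Capacity}, so (Capacity)⁺ = {Capacity}.
The closure contains neither all of R1 = {Aircraft, Capacity} nor all of R2 = {Pilot, Gate, Capacity, Origin, DepTime}, so the common attributes are not a superkey of either fragment. The join is lossy.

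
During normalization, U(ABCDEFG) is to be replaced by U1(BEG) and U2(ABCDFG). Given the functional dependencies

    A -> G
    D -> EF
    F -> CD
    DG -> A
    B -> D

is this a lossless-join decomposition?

Common attributes: U1 ∩ U2 = {BG}.
Closure of {BG}: B → D applies, adding D; D → EF applies, adding EF; F → CD applies, adding C; DG → A applies, adding A. So (BG)⁺ = {ABCDEFG}.
This closure contains every attribute of U1, so U1 ∩ U2 → U1. The join is lossless.

Yes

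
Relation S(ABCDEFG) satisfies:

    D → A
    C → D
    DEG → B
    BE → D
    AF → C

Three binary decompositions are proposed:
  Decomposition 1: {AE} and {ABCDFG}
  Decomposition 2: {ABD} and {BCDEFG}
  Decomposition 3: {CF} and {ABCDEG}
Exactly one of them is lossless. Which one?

Decomposition 1: common = {A}, closure = {A} → lossy.
Decomposition 2: common = {BD}, closure = {ABD} → lossless.
Decomposition 3: common = {C}, closure = {ACD} → lossy.

Decomposition 2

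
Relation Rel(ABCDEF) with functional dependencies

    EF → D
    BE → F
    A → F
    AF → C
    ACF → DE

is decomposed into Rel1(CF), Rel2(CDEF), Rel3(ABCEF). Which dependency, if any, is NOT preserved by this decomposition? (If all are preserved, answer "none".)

EF → D lies within Rel2.
BE → F lies within Rel3.
A → F lies within Rel3.
AF → C lies within Rel3.
ACF → DE: restricted closure across fragments reaches DE.
Every dependency is enforceable on the fragments, so the decomposition is dependency-preserving.

none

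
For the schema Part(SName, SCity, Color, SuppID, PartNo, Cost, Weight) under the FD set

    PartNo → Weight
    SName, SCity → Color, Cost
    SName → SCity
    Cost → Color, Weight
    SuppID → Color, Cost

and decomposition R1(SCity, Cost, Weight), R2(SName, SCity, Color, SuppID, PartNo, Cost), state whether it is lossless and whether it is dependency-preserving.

lossless but not dependency-preserving

Lossless test: (SCity, Cost)⁺ = {SCity, Color, Cost, Weight}, which contains all of one fragment — lossless.
Dependency preservation: the restricted closure of {PartNo} across the fragments never reaches {Weight}, so PartNo → Weight cannot be enforced without a join — not preserved.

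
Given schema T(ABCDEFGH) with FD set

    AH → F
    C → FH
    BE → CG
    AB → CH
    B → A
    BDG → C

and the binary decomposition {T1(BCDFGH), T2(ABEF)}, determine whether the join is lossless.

No

Common attributes: T1 ∩ T2 = {BF}.
Closure of {BF}: B → A applies, adding A; AB → CH applies, adding CH. So (BF)⁺ = {ABCFH}.
The closure contains neither all of T1 = {BCDFGH} nor all of T2 = {ABEF}, so the common attributes are not a superkey of either fragment. The join is lossy.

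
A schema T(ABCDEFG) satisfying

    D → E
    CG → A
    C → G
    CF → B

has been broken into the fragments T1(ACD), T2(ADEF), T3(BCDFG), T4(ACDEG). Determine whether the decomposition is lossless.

Chase test. Columns are ABCDEFG; row i has aⱼ where attribute j ∈ Ti, else bᵢⱼ.
Initial tableau (one row per fragment):
  row 1: a1 b12 a3 a4 b15 b16 b17
  row 2: a1 b22 b23 a4 a5 a6 b27
  row 3: b31 a2 a3 a4 b35 a6 a7
  row 4: a1 b42 a3 a4 a5 b46 a7
Rows 1 and 2 agree on D; apply D→E and equate their E entries.
Rows 1 and 3 agree on D; apply D→E and equate their E entries.
Rows 3 and 4 agree on CG; apply CG→A and equate their A entries.
Rows 1 and 3 agree on C; apply C→G and equate their G entries.
Row 3 is now all distinguished symbols — the join is lossless.

Yes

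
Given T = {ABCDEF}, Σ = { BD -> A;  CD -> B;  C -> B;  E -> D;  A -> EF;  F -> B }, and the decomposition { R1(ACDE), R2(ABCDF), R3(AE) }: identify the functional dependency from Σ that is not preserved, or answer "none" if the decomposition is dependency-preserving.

BD → A lies within R2.
CD → B lies within R2.
C → B lies within R2.
E → D lies within R1.
A → EF: restricted closure across fragments reaches EF.
F → B lies within R2.
Every dependency is enforceable on the fragments, so the decomposition is dependency-preserving.

none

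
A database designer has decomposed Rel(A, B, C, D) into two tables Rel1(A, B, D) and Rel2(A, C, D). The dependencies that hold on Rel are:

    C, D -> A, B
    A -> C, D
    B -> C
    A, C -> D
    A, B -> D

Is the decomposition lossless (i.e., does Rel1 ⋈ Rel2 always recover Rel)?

Common attributes: Rel1 ∩ Rel2 = {A, D}.
Closure of {A, D}: A → C, D applies, adding C; C, D → A, B applies, adding B. So (A, D)⁺ = {A, B, C, D}.
This closure contains every attribute of Rel1, so Rel1 ∩ Rel2 → Rel1. The join is lossless.

Yes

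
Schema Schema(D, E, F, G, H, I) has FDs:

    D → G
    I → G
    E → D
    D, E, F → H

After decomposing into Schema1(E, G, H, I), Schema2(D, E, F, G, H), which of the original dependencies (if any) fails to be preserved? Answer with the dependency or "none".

D → G lies within Schema2.
I → G lies within Schema1.
E → D lies within Schema2.
D, E, F → H lies within Schema2.
Every dependency is enforceable on the fragments, so the decomposition is dependency-preserving.

none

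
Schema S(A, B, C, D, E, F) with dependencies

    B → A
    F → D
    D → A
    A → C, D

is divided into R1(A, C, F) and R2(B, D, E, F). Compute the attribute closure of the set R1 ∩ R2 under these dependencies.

A, C, D, F

R1 ∩ R2 = {F}.
F → D applies, adding D
D → A applies, adding A
A → C, D applies, adding C
Closure: {A, C, D, F}.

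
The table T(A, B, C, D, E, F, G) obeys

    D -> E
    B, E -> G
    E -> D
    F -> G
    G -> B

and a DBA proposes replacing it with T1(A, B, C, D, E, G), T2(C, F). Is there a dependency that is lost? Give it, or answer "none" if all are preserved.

Check F → G: no single fragment contains all of {F, G}, and the restricted closure of {F} across the fragments never reaches {G}.
D → E is preserved.
B, E → G is preserved.
E → D is preserved.
G → B is preserved.

F -> G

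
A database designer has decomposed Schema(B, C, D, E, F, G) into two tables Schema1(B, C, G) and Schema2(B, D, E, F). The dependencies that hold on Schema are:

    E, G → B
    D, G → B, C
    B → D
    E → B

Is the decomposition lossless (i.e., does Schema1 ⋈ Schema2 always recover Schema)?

Common attributes: Schema1 ∩ Schema2 = {B}.
Closure of {B}: B → D applies, adding D. So (B)⁺ = {B, D}.
The closure contains neither all of Schema1 = {B, C, G} nor all of Schema2 = {B, D, E, F}, so the common attributes are not a superkey of either fragment. The join is lossy.

No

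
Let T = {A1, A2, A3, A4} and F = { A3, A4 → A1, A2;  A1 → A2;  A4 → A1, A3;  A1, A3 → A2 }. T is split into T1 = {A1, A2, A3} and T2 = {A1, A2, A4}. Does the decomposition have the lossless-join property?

No

Common attributes: T1 ∩ T2 = {A1, A2}.
No dependency enlarges {A1, A2}, so (A1, A2)⁺ = {A1, A2}.
The closure contains neither all of T1 = {A1, A2, A3} nor all of T2 = {A1, A2, A4}, so the common attributes are not a superkey of either fragment. The join is lossy.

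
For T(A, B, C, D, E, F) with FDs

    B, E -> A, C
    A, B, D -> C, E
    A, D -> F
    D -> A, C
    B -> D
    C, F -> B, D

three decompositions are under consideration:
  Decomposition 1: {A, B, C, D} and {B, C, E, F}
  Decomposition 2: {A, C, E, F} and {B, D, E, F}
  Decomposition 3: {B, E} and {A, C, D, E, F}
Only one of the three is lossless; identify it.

Decomposition 1

Decomposition 1: common = {B, C}, closure = {A, B, C, D, E, F} → lossless.
Decomposition 2: common = {E, F}, closure = {E, F} → lossy.
Decomposition 3: common = {E}, closure = {E} → lossy.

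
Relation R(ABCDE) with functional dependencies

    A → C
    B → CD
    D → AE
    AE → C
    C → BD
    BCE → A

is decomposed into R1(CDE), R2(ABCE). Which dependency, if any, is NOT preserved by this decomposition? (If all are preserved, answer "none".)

none

A → C lies within R2.
B → CD: restricted closure across fragments reaches CD.
D → AE: restricted closure across fragments reaches AE.
AE → C lies within R2.
C → BD: restricted closure across fragments reaches BD.
BCE → A lies within R2.
Every dependency is enforceable on the fragments, so the decomposition is dependency-preserving.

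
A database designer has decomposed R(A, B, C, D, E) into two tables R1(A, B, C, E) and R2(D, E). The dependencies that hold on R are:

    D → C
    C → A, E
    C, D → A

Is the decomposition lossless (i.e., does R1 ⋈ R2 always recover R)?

Common attributes: R1 ∩ R2 = {E}.
No dependency enlarges {E}, so (E)⁺ = {E}.
The closure contains neither all of R1 = {A, B, C, E} nor all of R2 = {D, E}, so the common attributes are not a superkey of either fragment. The join is lossy.

No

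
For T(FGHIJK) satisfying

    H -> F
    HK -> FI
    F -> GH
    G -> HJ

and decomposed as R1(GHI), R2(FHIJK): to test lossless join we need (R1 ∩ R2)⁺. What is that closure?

R1 ∩ R2 = {HI}.
H → F applies, adding F
F → GH applies, adding G
G → HJ applies, adding J
Closure: {FGHIJ}.

FGHIJ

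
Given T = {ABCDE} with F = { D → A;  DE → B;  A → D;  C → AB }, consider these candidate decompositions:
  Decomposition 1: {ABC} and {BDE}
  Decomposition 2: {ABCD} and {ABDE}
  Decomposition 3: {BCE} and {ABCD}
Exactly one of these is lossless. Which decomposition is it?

Decomposition 3

Decomposition 1: common = {B}, closure = {B} → lossy.
Decomposition 2: common = {ABD}, closure = {ABD} → lossy.
Decomposition 3: common = {BC}, closure = {ABCD} → lossless.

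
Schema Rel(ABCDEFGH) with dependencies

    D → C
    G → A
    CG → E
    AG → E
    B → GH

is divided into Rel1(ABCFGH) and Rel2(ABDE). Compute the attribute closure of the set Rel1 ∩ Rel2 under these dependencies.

ABEGH

Rel1 ∩ Rel2 = {AB}.
B → GH applies, adding GH
AG → E applies, adding E
Closure: {ABEGH}.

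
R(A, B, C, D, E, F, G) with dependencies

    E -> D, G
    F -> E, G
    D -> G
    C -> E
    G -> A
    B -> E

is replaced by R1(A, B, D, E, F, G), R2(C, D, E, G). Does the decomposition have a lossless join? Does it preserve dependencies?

Lossless test: (D, E, G)⁺ = {A, D, E, G}, which is a superkey of neither fragment — lossy.
Dependency preservation: every FD's attributes lie within a single fragment, so each can be enforced locally — preserved.

lossy but dependency-preserving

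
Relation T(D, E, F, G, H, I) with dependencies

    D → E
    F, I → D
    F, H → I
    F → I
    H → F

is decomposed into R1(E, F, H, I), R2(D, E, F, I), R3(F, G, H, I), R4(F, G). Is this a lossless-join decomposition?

Yes

Chase test. Columns are D, E, F, G, H, I; row i has aⱼ where attribute j ∈ Ri, else bᵢⱼ.
Initial tableau (one row per fragment):
  row 1: b11 a2 a3 b14 a5 a6
  row 2: a1 a2 a3 b24 b25 a6
  row 3: b31 b32 a3 a4 a5 a6
  row 4: b41 b42 a3 a4 b45 b46
Rows 1 and 2 agree on F, I; apply F, I→D and equate their D entries.
Rows 1 and 3 agree on F, I; apply F, I→D and equate their D entries.
Rows 1 and 4 agree on F; apply F→I and equate their I entries.
Rows 1 and 3 agree on D; apply D→E and equate their E entries.
Rows 1 and 4 agree on F, I; apply F, I→D and equate their D entries.
Rows 1 and 4 agree on D; apply D→E and equate their E entries.
Row 3 is now all distinguished symbols — the join is lossless.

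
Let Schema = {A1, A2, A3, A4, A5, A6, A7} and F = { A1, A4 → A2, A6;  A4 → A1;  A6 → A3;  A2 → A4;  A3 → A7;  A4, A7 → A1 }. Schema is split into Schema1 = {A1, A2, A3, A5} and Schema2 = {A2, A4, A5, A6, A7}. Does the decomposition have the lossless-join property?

Common attributes: Schema1 ∩ Schema2 = {A2, A5}.
Closure of {A2, A5}: A2 → A4 applies, adding A4; A4 → A1 applies, adding A1; A1, A4 → A2, A6 applies, adding A6; A6 → A3 applies, adding A3; A3 → A7 applies, adding A7. So (A2, A5)⁺ = {A1, A2, A3, A4, A5, A6, A7}.
This closure contains every attribute of Schema1, so Schema1 ∩ Schema2 → Schema1. The join is lossless.

Yes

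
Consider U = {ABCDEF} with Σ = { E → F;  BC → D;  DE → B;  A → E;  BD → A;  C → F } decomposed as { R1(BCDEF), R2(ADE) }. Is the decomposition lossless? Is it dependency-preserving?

lossless and dependency-preserving

Lossless test: (DE)⁺ = {ABDEF}, which contains all of one fragment — lossless.
Dependency preservation: BD → A is not contained in any single fragment, but the restricted closure of its left-hand side across the fragments still reaches the right-hand side; the remaining FDs each lie inside some fragment. All dependencies are preserved.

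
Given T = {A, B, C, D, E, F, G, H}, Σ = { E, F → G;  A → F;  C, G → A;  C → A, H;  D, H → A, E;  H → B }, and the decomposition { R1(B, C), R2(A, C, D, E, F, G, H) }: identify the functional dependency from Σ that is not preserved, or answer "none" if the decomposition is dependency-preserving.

Check H → B: no single fragment contains all of {B, H}, and the restricted closure of {H} across the fragments never reaches {B}.
E, F → G is preserved.
A → F is preserved.
C, G → A is preserved.
C → A, H is preserved.
D, H → A, E is preserved.

H → B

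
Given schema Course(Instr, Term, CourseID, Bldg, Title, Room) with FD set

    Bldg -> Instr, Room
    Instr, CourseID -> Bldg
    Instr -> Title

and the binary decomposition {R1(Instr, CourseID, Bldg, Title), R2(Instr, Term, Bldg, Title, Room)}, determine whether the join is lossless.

Common attributes: R1 ∩ R2 = {Instr, Bldg, Title}.
Closure of {Instr, Bldg, Title}: Bldg → Instr, Room applies, adding Room. So (Instr, Bldg, Title)⁺ = {Instr, Bldg, Title, Room}.
The closure contains neither all of R1 = {Instr, CourseID, Bldg, Title} nor all of R2 = {Instr, Term, Bldg, Title, Room}, so the common attributes are not a superkey of either fragment. The join is lossy.

No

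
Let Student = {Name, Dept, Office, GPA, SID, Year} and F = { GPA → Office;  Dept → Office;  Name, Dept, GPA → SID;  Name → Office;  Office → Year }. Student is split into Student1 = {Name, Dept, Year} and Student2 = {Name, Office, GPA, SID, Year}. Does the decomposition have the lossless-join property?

No

Common attributes: Student1 ∩ Student2 = {Name, Year}.
Closure of {Name, Year}: Name → Office applies, adding Office. So (Name, Year)⁺ = {Name, Office, Year}.
The closure contains neither all of Student1 = {Name, Dept, Year} nor all of Student2 = {Name, Office, GPA, SID, Year}, so the common attributes are not a superkey of either fragment. The join is lossy.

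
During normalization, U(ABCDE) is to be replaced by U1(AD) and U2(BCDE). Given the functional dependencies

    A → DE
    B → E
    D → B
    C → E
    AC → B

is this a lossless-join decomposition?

No

Common attributes: U1 ∩ U2 = {D}.
Closure of {D}: D → B applies, adding B; B → E applies, adding E. So (D)⁺ = {BDE}.
The closure contains neither all of U1 = {AD} nor all of U2 = {BCDE}, so the common attributes are not a superkey of either fragment. The join is lossy.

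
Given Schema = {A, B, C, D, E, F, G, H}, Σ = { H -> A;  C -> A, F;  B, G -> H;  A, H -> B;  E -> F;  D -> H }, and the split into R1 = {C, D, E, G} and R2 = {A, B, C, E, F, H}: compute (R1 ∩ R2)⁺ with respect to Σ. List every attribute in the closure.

A, C, E, F

R1 ∩ R2 = {C, E}.
C → A, F applies, adding A, F
Closure: {A, C, E, F}.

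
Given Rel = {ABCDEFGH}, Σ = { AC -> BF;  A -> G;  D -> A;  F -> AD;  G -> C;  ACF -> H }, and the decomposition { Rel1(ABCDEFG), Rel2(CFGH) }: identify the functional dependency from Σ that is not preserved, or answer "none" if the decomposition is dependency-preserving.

none

AC → BF lies within Rel1.
A → G lies within Rel1.
D → A lies within Rel1.
F → AD lies within Rel1.
G → C lies within Rel1.
ACF → H: restricted closure across fragments reaches H.
Every dependency is enforceable on the fragments, so the decomposition is dependency-preserving.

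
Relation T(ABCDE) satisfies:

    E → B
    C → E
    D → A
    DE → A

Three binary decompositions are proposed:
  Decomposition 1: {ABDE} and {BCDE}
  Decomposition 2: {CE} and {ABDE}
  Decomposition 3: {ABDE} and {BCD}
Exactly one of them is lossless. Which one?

Decomposition 1: common = {BDE}, closure = {ABDE} → lossless.
Decomposition 2: common = {E}, closure = {BE} → lossy.
Decomposition 3: common = {BD}, closure = {ABD} → lossy.

Decomposition 1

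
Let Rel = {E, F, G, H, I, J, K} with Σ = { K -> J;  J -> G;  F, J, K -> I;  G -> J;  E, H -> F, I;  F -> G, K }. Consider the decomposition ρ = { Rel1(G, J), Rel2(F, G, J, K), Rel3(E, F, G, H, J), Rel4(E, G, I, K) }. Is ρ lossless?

No

Chase test. Columns are E, F, G, H, I, J, K; row i has aⱼ where attribute j ∈ Reli, else bᵢⱼ.
Initial tableau (one row per fragment):
  row 1: b11 b12 a3 b14 b15 a6 b17
  row 2: b21 a2 a3 b24 b25 a6 a7
  row 3: a1 a2 a3 a4 b35 a6 b37
  row 4: a1 b42 a3 b44 a5 b46 a7
Rows 2 and 4 agree on K; apply K→J and equate their J entries.
Rows 2 and 3 agree on F; apply F→G, K and equate their G, K entries.
Rows 2 and 3 agree on F, J, K; apply F, J, K→I and equate their I entries.
No row becomes fully distinguished — the join is lossy.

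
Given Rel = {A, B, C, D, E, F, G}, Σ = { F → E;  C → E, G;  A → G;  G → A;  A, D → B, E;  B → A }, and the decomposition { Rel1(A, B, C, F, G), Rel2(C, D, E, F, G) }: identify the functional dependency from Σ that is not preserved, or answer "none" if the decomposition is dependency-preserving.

A, D → B, E

Check A, D → B, E: no single fragment contains all of {A, B, D, E}, and the restricted closure of {A, D} across the fragments never reaches {B, E}.
F → E is preserved.
C → E, G is preserved.
A → G is preserved.
G → A is preserved.
B → A is preserved.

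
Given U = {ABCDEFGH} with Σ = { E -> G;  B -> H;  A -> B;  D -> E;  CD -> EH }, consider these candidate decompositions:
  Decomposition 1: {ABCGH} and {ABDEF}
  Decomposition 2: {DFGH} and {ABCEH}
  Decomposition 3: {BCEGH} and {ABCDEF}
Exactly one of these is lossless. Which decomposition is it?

Decomposition 3

Decomposition 1: common = {AB}, closure = {ABH} → lossy.
Decomposition 2: common = {H}, closure = {H} → lossy.
Decomposition 3: common = {BCE}, closure = {BCEGH} → lossless.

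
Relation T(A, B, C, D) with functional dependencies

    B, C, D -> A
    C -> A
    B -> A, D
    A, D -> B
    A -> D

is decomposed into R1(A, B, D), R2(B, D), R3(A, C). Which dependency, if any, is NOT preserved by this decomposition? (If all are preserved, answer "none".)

none

B, C, D → A: restricted closure across fragments reaches A.
C → A lies within R3.
B → A, D lies within R1.
A, D → B lies within R1.
A → D lies within R1.
Every dependency is enforceable on the fragments, so the decomposition is dependency-preserving.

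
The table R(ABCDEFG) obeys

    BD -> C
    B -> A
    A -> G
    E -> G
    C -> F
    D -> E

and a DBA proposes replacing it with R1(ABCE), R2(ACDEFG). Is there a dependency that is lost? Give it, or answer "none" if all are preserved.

Check BD → C: no single fragment contains all of {BCD}, and the restricted closure of {BD} across the fragments never reaches {C}.
B → A is preserved.
A → G is preserved.
E → G is preserved.
C → F is preserved.
D → E is preserved.

BD -> C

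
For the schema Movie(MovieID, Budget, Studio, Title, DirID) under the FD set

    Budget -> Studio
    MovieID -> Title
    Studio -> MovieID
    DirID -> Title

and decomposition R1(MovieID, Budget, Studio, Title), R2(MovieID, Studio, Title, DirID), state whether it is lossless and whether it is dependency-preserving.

Lossless test: (MovieID, Studio, Title)⁺ = {MovieID, Studio, Title}, which is a superkey of neither fragment — lossy.
Dependency preservation: every FD's attributes lie within a single fragment, so each can be enforced locally — preserved.

lossy but dependency-preserving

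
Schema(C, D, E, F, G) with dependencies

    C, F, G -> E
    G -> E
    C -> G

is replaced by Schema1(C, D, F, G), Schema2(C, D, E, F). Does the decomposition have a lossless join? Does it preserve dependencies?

Lossless test: (C, D, F)⁺ = {C, D, E, F, G}, which contains all of one fragment — lossless.
Dependency preservation: the restricted closure of {G} across the fragments never reaches {E}, so G → E cannot be enforced without a join — not preserved.

lossless but not dependency-preserving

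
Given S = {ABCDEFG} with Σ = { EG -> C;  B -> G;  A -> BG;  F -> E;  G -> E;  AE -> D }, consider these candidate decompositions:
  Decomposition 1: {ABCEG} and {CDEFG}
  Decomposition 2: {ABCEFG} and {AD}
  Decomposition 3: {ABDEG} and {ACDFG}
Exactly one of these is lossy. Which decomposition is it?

Decomposition 1

Decomposition 1: common = {CEG}, closure = {CEG} → lossy.
Decomposition 2: common = {A}, closure = {ABCDEG} → lossless.
Decomposition 3: common = {ADG}, closure = {ABCDEG} → lossless.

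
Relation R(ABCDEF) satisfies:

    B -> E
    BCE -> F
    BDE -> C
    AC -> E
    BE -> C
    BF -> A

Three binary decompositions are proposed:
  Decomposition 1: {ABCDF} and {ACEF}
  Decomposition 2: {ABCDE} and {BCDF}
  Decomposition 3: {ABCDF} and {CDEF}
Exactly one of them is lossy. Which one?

Decomposition 3

Decomposition 1: common = {ACF}, closure = {ACEF} → lossless.
Decomposition 2: common = {BCD}, closure = {ABCDEF} → lossless.
Decomposition 3: common = {CDF}, closure = {CDF} → lossy.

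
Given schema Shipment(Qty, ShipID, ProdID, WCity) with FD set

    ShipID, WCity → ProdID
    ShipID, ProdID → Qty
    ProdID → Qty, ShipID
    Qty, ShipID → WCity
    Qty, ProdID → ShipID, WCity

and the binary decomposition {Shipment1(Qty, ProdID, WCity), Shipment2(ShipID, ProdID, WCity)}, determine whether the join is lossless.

Common attributes: Shipment1 ∩ Shipment2 = {ProdID, WCity}.
Closure of {ProdID, WCity}: ProdID → Qty, ShipID applies, adding Qty, ShipID. So (ProdID, WCity)⁺ = {Qty, ShipID, ProdID, WCity}.
This closure contains every attribute of Shipment1, so Shipment1 ∩ Shipment2 → Shipment1. The join is lossless.

Yes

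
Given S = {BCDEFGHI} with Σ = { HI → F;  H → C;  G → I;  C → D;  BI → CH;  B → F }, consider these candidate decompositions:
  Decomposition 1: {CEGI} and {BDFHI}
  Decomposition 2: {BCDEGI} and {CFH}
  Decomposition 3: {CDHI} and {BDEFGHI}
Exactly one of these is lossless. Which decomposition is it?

Decomposition 3

Decomposition 1: common = {I}, closure = {I} → lossy.
Decomposition 2: common = {C}, closure = {CD} → lossy.
Decomposition 3: common = {DHI}, closure = {CDFHI} → lossless.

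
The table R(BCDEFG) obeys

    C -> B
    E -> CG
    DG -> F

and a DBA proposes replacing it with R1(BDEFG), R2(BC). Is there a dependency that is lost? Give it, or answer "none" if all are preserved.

Check E → CG: no single fragment contains all of {CEG}, and the restricted closure of {E} across the fragments never reaches {CG}.
C → B is preserved.
DG → F is preserved.

E -> CG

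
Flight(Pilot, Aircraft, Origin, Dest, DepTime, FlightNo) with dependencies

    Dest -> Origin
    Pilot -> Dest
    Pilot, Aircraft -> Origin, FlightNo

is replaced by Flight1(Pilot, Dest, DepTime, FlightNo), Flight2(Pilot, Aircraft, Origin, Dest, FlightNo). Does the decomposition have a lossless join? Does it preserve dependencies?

lossy but dependency-preserving

Lossless test: (Pilot, Dest, FlightNo)⁺ = {Pilot, Origin, Dest, FlightNo}, which is a superkey of neither fragment — lossy.
Dependency preservation: every FD's attributes lie within a single fragment, so each can be enforced locally — preserved.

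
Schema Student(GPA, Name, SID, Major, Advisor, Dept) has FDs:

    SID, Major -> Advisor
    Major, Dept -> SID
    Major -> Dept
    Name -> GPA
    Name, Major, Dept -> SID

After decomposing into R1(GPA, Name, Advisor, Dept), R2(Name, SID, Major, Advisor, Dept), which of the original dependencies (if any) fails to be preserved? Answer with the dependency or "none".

none

SID, Major → Advisor lies within R2.
Major, Dept → SID lies within R2.
Major → Dept lies within R2.
Name → GPA lies within R1.
Name, Major, Dept → SID lies within R2.
Every dependency is enforceable on the fragments, so the decomposition is dependency-preserving.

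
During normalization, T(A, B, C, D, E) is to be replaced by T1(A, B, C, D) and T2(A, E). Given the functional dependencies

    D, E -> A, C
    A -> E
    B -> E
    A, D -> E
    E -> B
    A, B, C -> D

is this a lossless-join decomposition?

Yes

Common attributes: T1 ∩ T2 = {A}.
Closure of {A}: A → E applies, adding E; E → B applies, adding B. So (A)⁺ = {A, B, E}.
This closure contains every attribute of T2, so T1 ∩ T2 → T2. The join is lossless.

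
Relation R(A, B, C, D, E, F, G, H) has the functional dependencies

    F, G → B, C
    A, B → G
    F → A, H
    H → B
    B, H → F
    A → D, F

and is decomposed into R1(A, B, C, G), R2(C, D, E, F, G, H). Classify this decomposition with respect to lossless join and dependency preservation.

lossy and not dependency-preserving

Lossless test: (C, G)⁺ = {C, G}, which is a superkey of neither fragment — lossy.
Dependency preservation: the restricted closure of {F, G} across the fragments never reaches {B, C}, so F, G → B, C cannot be enforced without a join — not preserved.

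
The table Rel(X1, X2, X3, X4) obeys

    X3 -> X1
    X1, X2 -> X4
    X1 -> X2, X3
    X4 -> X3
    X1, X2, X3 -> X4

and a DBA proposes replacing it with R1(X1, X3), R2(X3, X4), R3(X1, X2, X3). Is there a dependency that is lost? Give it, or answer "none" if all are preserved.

none

X3 → X1 lies within R1.
X1, X2 → X4: restricted closure across fragments reaches X4.
X1 → X2, X3 lies within R3.
X4 → X3 lies within R2.
X1, X2, X3 → X4: restricted closure across fragments reaches X4.
Every dependency is enforceable on the fragments, so the decomposition is dependency-preserving.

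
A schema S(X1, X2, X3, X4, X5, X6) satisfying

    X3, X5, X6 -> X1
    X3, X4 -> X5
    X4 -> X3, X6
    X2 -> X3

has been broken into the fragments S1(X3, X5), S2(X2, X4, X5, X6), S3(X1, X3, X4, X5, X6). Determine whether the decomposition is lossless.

Chase test. Columns are X1, X2, X3, X4, X5, X6; row i has aⱼ where attribute j ∈ Si, else bᵢⱼ.
Initial tableau (one row per fragment):
  row 1: b11 b12 a3 b14 a5 b16
  row 2: b21 a2 b23 a4 a5 a6
  row 3: a1 b32 a3 a4 a5 a6
Rows 2 and 3 agree on X4; apply X4→X3, X6 and equate their X3, X6 entries.
Rows 2 and 3 agree on X3, X5, X6; apply X3, X5, X6→X1 and equate their X1 entries.
Row 2 is now all distinguished symbols — the join is lossless.

Yes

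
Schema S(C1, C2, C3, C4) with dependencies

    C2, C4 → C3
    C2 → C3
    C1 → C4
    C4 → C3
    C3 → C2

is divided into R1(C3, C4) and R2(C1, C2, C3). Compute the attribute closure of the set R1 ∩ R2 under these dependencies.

C2, C3

R1 ∩ R2 = {C3}.
C3 → C2 applies, adding C2
Closure: {C2, C3}.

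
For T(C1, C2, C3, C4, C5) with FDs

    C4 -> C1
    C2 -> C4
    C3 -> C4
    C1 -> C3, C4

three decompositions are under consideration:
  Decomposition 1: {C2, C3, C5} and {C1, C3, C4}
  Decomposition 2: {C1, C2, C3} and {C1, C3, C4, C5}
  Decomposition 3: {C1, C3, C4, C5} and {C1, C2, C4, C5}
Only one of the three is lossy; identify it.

Decomposition 1: common = {C3}, closure = {C1, C3, C4} → lossless.
Decomposition 2: common = {C1, C3}, closure = {C1, C3, C4} → lossy.
Decomposition 3: common = {C1, C4, C5}, closure = {C1, C3, C4, C5} → lossless.

Decomposition 2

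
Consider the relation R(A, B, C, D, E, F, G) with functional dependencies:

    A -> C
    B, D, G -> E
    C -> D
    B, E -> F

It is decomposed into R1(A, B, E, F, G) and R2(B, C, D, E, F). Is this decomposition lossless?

Common attributes: R1 ∩ R2 = {B, E, F}.
No dependency enlarges {B, E, F}, so (B, E, F)⁺ = {B, E, F}.
The closure contains neither all of R1 = {A, B, E, F, G} nor all of R2 = {B, C, D, E, F}, so the common attributes are not a superkey of either fragment. The join is lossy.

No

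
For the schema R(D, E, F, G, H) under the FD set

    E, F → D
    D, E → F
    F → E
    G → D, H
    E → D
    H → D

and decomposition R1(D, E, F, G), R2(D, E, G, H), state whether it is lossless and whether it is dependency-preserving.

Lossless test: (D, E, G)⁺ = {D, E, F, G, H}, which contains all of one fragment — lossless.
Dependency preservation: every FD's attributes lie within a single fragment, so each can be enforced locally — preserved.

lossless and dependency-preserving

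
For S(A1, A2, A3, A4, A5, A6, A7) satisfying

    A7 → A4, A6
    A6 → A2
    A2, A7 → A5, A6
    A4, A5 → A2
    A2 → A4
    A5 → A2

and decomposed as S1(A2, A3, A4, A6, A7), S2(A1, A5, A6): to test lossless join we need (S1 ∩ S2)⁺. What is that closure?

S1 ∩ S2 = {A6}.
A6 → A2 applies, adding A2
A2 → A4 applies, adding A4
Closure: {A2, A4, A6}.

A2, A4, A6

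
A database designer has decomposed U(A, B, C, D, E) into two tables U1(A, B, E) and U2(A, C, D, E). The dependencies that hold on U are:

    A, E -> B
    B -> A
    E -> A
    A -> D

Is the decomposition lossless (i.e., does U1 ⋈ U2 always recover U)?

Common attributes: U1 ∩ U2 = {A, E}.
Closure of {A, E}: A, E → B applies, adding B; A → D applies, adding D. So (A, E)⁺ = {A, B, D, E}.
This closure contains every attribute of U1, so U1 ∩ U2 → U1. The join is lossless.

Yes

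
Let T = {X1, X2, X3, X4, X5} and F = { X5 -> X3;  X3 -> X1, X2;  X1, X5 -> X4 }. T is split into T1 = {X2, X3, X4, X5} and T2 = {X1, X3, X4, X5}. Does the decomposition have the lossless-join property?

Yes

Common attributes: T1 ∩ T2 = {X3, X4, X5}.
Closure of {X3, X4, X5}: X3 → X1, X2 applies, adding X1, X2. So (X3, X4, X5)⁺ = {X1, X2, X3, X4, X5}.
This closure contains every attribute of T1, so T1 ∩ T2 → T1. The join is lossless.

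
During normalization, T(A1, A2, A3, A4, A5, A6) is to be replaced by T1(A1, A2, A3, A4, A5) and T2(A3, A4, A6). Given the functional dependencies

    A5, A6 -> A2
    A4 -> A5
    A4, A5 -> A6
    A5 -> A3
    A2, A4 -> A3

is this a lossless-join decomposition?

Common attributes: T1 ∩ T2 = {A3, A4}.
Closure of {A3, A4}: A4 → A5 applies, adding A5; A4, A5 → A6 applies, adding A6; A5, A6 → A2 applies, adding A2. So (A3, A4)⁺ = {A2, A3, A4, A5, A6}.
This closure contains every attribute of T2, so T1 ∩ T2 → T2. The join is lossless.

Yes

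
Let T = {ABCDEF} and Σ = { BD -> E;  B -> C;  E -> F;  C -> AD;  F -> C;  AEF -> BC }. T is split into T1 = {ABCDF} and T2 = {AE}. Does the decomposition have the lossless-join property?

No

Common attributes: T1 ∩ T2 = {A}.
No dependency enlarges {A}, so (A)⁺ = {A}.
The closure contains neither all of T1 = {ABCDF} nor all of T2 = {AE}, so the common attributes are not a superkey of either fragment. The join is lossy.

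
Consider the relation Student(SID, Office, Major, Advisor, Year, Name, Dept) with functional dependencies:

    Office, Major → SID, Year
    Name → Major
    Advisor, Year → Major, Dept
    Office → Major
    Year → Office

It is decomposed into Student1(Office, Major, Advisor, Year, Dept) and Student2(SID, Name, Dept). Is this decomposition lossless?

No

Common attributes: Student1 ∩ Student2 = {Dept}.
No dependency enlarges {Dept}, so (Dept)⁺ = {Dept}.
The closure contains neither all of Student1 = {Office, Major, Advisor, Year, Dept} nor all of Student2 = {SID, Name, Dept}, so the common attributes are not a superkey of either fragment. The join is lossy.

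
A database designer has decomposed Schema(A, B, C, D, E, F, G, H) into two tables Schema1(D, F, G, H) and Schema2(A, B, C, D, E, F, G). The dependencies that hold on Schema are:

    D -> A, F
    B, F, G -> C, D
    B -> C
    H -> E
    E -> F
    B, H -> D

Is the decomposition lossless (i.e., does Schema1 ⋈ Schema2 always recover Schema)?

No

Common attributes: Schema1 ∩ Schema2 = {D, F, G}.
Closure of {D, F, G}: D → A, F applies, adding A. So (D, F, G)⁺ = {A, D, F, G}.
The closure contains neither all of Schema1 = {D, F, G, H} nor all of Schema2 = {A, B, C, D, E, F, G}, so the common attributes are not a superkey of either fragment. The join is lossy.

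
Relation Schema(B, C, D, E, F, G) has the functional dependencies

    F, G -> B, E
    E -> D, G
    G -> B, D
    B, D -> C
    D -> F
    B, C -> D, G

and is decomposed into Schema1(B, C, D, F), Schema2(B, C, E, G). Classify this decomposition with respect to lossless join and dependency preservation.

lossless and dependency-preserving

Lossless test: (B, C)⁺ = {B, C, D, E, F, G}, which contains all of one fragment — lossless.
Dependency preservation: F, G → B, E; E → D, G; G → B, D; B, C → D, G are not contained in any single fragment, but the restricted closure of each left-hand side across the fragments still reaches the right-hand side; the remaining FDs each lie inside some fragment. All dependencies are preserved.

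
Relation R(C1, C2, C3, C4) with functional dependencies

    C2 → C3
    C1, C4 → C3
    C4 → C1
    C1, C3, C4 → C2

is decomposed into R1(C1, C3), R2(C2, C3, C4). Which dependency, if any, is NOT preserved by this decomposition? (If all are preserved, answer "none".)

C4 → C1

Check C4 → C1: no single fragment contains all of {C1, C4}, and the restricted closure of {C4} across the fragments never reaches {C1}.
C2 → C3 is preserved.
C1, C4 → C3 is preserved.
C1, C3, C4 → C2 is preserved.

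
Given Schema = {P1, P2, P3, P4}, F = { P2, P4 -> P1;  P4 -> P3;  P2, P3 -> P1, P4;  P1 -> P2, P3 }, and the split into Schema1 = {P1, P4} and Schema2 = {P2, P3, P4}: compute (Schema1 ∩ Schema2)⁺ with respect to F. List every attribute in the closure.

Schema1 ∩ Schema2 = {P4}.
P4 → P3 applies, adding P3
Closure: {P3, P4}.

P3, P4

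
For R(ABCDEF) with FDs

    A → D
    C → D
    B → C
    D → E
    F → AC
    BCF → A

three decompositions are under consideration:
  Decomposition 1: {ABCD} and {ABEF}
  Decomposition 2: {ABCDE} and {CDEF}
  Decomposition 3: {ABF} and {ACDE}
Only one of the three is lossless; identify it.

Decomposition 1: common = {AB}, closure = {ABCDE} → lossless.
Decomposition 2: common = {CDE}, closure = {CDE} → lossy.
Decomposition 3: common = {A}, closure = {ADE} → lossy.

Decomposition 1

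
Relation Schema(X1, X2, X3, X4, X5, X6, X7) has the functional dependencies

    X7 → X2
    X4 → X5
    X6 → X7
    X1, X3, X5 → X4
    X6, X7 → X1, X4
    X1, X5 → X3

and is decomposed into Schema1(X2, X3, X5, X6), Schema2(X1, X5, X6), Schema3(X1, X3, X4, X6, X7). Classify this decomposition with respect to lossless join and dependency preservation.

Lossless test (chase): Rows 1 and 2 agree on X6; apply X6→X7 and equate their X7 entries. Rows 1 and 3 agree on X6; apply X6→X7 and equate their X7 entries. Rows 1 and 2 agree on X6, X7; apply X6, X7→X1, X4 and equate their X1, X4 entries. Rows 1 and 3 agree on X6, X7; apply X6, X7→X1, X4 and equate their X1, X4 entries. Rows 1 and 2 agree on X1, X5; apply X1, X5→X3 and equate their X3 entries. Rows 1 and 2 agree on X7; apply X7→X2 and equate their X2 entries. Rows 1 and 3 agree on X7; apply X7→X2 and equate their X2 entries. Rows 1 and 3 agree on X4; apply X4→X5 and equate their X5 entries. Row 1 is now all distinguished symbols — the join is lossless.
Dependency preservation: the restricted closure of {X7} across the fragments never reaches {X2}, so X7 → X2 cannot be enforced without a join — not preserved.

lossless but not dependency-preserving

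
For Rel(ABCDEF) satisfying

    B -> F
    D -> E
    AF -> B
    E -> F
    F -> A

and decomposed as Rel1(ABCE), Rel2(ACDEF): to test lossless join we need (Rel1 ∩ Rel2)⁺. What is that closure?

Rel1 ∩ Rel2 = {ACE}.
E → F applies, adding F
AF → B applies, adding B
Closure: {ABCEF}.

ABCEF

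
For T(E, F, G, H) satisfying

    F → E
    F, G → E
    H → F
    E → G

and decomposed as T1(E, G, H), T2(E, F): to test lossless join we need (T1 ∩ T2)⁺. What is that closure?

T1 ∩ T2 = {E}.
E → G applies, adding G
Closure: {E, G}.

E, G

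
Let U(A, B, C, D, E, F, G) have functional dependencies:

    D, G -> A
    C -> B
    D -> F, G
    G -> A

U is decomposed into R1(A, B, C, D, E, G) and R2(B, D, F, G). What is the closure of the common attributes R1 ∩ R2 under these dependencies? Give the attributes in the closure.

R1 ∩ R2 = {B, D, G}.
D, G → A applies, adding A
D → F, G applies, adding F
Closure: {A, B, D, F, G}.

A, B, D, F, G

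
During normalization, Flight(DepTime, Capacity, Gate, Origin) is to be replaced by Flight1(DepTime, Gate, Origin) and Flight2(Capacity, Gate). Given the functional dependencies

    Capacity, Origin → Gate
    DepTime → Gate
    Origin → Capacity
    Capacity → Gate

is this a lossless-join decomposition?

No

Common attributes: Flight1 ∩ Flight2 = {Gate}.
No dependency enlarges {Gate}, so (Gate)⁺ = {Gate}.
The closure contains neither all of Flight1 = {DepTime, Gate, Origin} nor all of Flight2 = {Capacity, Gate}, so the common attributes are not a superkey of either fragment. The join is lossy.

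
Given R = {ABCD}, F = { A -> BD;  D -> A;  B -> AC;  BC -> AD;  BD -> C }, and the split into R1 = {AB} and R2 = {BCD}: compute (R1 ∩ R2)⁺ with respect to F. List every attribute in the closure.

ABCD

R1 ∩ R2 = {B}.
B → AC applies, adding AC
BC → AD applies, adding D
Closure: {ABCD}.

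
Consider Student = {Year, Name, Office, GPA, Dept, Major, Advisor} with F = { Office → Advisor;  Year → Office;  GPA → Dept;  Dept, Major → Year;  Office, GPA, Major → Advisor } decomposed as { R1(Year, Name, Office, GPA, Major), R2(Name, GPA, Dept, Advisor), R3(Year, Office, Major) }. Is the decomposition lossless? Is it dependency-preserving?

lossy and not dependency-preserving

Lossless test (chase): Rows 1 and 3 agree on Office; apply Office→Advisor and equate their Advisor entries. Rows 1 and 2 agree on GPA; apply GPA→Dept and equate their Dept entries. No row becomes fully distinguished — the join is lossy.
Dependency preservation: the restricted closure of {Office} across the fragments never reaches {Advisor}, so Office → Advisor cannot be enforced without a join — not preserved.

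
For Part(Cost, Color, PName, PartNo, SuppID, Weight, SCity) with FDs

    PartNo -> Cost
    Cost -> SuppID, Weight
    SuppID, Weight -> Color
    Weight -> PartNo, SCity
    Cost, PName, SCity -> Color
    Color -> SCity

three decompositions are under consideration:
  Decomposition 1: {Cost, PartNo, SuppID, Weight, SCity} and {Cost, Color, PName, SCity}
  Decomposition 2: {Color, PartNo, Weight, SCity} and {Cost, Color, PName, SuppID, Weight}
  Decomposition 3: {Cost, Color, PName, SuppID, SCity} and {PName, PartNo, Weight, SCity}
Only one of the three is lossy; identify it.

Decomposition 3

Decomposition 1: common = {Cost, SCity}, closure = {Cost, Color, PartNo, SuppID, Weight, SCity} → lossless.
Decomposition 2: common = {Color, Weight}, closure = {Cost, Color, PartNo, SuppID, Weight, SCity} → lossless.
Decomposition 3: common = {PName, SCity}, closure = {PName, SCity} → lossy.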